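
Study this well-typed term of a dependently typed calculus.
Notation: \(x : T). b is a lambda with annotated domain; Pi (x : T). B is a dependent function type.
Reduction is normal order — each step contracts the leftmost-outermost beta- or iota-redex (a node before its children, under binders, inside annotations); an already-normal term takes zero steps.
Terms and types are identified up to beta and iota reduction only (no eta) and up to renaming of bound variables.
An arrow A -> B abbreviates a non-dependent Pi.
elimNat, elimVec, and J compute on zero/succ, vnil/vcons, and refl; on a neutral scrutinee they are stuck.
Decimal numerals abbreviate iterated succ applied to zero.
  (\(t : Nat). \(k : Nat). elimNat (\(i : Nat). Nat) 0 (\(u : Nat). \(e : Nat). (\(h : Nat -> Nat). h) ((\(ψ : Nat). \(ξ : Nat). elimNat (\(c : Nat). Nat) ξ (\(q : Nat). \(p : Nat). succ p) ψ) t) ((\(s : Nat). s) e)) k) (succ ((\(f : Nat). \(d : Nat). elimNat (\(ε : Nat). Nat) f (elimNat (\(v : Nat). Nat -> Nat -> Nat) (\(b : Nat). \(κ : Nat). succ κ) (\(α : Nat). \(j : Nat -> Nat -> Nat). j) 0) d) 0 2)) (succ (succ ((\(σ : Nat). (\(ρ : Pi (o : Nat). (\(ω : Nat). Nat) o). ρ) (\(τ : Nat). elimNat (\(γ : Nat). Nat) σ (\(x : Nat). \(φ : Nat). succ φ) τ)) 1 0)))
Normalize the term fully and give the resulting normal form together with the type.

reduced normal form:
  9
type:
  Nat
observation: reduction starts at a beta-redex, and 91 normal-order steps reach the normal form.


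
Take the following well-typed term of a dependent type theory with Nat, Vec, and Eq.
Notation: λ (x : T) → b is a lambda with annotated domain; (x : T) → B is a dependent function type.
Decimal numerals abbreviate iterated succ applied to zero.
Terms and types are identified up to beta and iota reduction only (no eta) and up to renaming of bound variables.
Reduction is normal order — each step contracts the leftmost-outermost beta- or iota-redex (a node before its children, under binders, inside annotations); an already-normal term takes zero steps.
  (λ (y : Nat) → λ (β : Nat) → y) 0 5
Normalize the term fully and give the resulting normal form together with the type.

normal form:
  0
inferred type:
  Nat


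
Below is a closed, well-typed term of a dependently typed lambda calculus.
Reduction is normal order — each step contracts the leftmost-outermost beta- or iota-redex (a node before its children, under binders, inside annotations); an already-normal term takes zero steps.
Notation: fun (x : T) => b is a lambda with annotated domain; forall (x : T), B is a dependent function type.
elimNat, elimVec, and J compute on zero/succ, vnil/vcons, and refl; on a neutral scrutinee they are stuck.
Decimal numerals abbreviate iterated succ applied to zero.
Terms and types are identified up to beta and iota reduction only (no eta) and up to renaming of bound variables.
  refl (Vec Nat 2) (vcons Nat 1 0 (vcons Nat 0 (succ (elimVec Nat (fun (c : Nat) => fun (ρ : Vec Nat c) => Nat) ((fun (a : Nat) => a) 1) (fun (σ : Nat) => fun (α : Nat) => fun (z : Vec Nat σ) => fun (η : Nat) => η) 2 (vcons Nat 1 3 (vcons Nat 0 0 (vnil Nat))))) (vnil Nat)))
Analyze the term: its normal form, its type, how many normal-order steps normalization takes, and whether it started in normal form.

normal form:
  refl (Vec Nat 2) (vcons Nat 1 0 (vcons Nat 0 2 (vnil Nat)))
inferred type:
  Eq (Vec Nat 2) (vcons Nat 1 0 (vcons Nat 0 2 (vnil Nat))) (vcons Nat 1 0 (vcons Nat 0 2 (vnil Nat)))
reduction steps (normal order): 12
term was already normal: no
first contracted redex: an elimVec iota-redex


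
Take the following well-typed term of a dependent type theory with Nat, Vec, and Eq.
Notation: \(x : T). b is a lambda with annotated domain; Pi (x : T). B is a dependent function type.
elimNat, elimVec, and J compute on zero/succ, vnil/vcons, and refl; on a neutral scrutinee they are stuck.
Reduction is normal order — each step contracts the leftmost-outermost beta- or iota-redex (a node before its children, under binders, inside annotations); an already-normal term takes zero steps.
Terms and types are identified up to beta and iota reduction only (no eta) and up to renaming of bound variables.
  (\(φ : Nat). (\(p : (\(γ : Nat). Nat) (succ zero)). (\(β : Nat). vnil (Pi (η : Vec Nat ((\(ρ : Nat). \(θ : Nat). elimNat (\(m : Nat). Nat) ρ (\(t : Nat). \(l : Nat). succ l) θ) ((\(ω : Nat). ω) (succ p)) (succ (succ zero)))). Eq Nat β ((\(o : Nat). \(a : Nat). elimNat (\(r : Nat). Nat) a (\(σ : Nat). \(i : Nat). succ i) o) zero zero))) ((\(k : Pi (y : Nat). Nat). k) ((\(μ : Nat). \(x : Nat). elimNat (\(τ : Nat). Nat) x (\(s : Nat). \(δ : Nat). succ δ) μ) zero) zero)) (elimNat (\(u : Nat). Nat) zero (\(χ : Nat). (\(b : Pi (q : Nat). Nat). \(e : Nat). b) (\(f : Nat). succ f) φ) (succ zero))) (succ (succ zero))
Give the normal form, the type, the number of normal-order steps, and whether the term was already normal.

reduced normal form:
  vnil (Pi (φ : Vec Nat (succ (succ (succ (succ zero))))). Eq Nat zero zero)
inferred type:
  Vec (Pi (φ : Vec Nat (succ (succ (succ (succ zero))))). Eq Nat zero zero) zero
normal-order step count: 26
started in normal form: no
first redex: a beta-redex


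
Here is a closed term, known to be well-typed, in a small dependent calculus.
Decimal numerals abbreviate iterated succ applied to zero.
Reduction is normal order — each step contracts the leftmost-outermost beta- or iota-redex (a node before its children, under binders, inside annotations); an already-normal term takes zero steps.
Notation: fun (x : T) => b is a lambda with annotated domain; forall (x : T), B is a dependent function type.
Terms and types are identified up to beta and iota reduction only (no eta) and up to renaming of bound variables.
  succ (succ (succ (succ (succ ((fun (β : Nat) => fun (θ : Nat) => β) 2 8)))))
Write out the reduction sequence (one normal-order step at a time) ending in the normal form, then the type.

normal-order reduction:
  succ (succ (succ (succ (succ ((fun (β : Nat) => fun (θ : Nat) => β) 2 8)))))
  ~> succ (succ (succ (succ (succ ((fun (β : Nat) => 2) 8)))))
  ~> 7
the term's type:
  Nat


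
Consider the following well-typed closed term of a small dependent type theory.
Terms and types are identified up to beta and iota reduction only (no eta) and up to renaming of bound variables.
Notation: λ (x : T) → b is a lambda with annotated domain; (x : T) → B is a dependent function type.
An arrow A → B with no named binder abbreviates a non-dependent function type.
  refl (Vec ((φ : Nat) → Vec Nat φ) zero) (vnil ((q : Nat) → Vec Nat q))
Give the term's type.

type:
  Eq (Vec ((φ : Nat) → Vec Nat φ) zero) (vnil ((q : Nat) → Vec Nat q)) (vnil ((l : Nat) → Vec Nat l))


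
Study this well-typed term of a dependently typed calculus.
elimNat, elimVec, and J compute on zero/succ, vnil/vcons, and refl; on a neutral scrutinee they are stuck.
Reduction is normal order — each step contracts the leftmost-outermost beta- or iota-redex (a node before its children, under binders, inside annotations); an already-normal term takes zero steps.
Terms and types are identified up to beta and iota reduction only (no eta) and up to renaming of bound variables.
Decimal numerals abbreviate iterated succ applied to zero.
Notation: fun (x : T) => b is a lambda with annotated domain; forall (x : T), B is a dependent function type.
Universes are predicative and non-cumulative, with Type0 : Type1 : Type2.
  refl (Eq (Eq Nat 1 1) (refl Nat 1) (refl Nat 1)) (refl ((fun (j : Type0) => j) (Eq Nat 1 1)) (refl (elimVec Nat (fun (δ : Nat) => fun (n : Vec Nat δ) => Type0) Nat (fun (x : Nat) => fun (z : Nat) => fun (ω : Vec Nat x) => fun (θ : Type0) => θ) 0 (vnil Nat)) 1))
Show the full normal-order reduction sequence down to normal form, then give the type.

normal-order reduction:
  refl (Eq (Eq Nat 1 1) (refl Nat 1) (refl Nat 1)) (refl ((fun (j : Type0) => j) (Eq Nat 1 1)) (refl (elimVec Nat (fun (δ : Nat) => fun (n : Vec Nat δ) => Type0) Nat (fun (x : Nat) => fun (z : Nat) => fun (ω : Vec Nat x) => fun (θ : Type0) => θ) 0 (vnil Nat)) 1))
  ~> refl (Eq (Eq Nat 1 1) (refl Nat 1) (refl Nat 1)) (refl (Eq Nat 1 1) (refl (elimVec Nat (fun (j : Nat) => fun (δ : Vec Nat j) => Type0) Nat (fun (n : Nat) => fun (x : Nat) => fun (z : Vec Nat n) => fun (ω : Type0) => ω) 0 (vnil Nat)) 1))
  ~> refl (Eq (Eq Nat 1 1) (refl Nat 1) (refl Nat 1)) (refl (Eq Nat 1 1) (refl Nat 1))
the term's type:
  Eq (Eq (Eq Nat 1 1) (refl Nat 1) (refl Nat 1)) (refl (Eq Nat 1 1) (refl Nat 1)) (refl (Eq Nat 1 1) (refl Nat 1))


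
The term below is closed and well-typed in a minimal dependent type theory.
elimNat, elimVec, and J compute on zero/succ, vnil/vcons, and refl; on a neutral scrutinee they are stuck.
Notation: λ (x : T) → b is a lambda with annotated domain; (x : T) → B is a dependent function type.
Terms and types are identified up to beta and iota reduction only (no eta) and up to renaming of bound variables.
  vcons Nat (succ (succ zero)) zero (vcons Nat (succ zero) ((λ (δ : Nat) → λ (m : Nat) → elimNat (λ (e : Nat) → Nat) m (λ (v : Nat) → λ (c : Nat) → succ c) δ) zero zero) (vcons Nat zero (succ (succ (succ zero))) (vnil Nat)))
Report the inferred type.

inferred type:
  Vec Nat (succ (succ (succ zero)))


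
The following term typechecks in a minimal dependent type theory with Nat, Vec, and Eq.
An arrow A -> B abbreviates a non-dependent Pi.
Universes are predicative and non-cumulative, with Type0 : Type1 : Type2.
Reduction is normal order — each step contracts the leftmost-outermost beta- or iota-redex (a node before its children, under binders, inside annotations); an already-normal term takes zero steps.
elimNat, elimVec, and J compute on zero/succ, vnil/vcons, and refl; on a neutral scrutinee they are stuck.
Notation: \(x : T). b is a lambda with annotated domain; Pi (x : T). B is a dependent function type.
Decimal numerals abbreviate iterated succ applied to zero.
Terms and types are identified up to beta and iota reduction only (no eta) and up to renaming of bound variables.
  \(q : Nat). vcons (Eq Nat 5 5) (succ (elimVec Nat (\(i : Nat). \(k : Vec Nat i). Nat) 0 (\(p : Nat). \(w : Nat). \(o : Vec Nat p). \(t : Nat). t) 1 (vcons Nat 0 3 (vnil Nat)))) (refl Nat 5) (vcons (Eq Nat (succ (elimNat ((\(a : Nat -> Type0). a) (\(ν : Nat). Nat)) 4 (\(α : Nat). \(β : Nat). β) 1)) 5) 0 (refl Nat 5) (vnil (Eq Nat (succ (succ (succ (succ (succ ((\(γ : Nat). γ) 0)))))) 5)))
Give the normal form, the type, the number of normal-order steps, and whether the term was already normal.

resulting normal form:
  \(q : Nat). vcons (Eq Nat 5 5) 1 (refl Nat 5) (vcons (Eq Nat 5 5) 0 (refl Nat 5) (vnil (Eq Nat 5 5)))
the term's type:
  Nat -> Vec (Eq Nat 5 5) 2
reduction steps (normal order): 11
term was already normal: no
first contracted redex: an elimVec iota-redex


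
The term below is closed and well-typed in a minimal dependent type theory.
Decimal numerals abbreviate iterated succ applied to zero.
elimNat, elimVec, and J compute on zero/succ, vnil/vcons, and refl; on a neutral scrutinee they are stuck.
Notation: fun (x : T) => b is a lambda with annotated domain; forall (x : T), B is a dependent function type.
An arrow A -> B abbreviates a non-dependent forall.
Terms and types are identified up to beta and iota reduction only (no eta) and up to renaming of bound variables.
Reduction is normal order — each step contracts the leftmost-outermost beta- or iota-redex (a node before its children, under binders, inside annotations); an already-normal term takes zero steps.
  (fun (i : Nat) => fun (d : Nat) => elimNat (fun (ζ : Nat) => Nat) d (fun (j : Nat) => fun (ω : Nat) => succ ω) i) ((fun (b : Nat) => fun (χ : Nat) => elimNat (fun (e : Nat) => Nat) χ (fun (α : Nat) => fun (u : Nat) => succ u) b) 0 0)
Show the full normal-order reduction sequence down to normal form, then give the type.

reduction (normal order):
  (fun (i : Nat) => fun (d : Nat) => elimNat (fun (ζ : Nat) => Nat) d (fun (j : Nat) => fun (ω : Nat) => succ ω) i) ((fun (b : Nat) => fun (χ : Nat) => elimNat (fun (e : Nat) => Nat) χ (fun (α : Nat) => fun (u : Nat) => succ u) b) 0 0)
  ~> fun (i : Nat) => elimNat (fun (d : Nat) => Nat) i (fun (ζ : Nat) => fun (j : Nat) => succ j) ((fun (ω : Nat) => fun (b : Nat) => elimNat (fun (χ : Nat) => Nat) b (fun (e : Nat) => fun (α : Nat) => succ α) ω) 0 0)
  ~> fun (i : Nat) => elimNat (fun (d : Nat) => Nat) i (fun (ζ : Nat) => fun (j : Nat) => succ j) ((fun (ω : Nat) => elimNat (fun (b : Nat) => Nat) ω (fun (χ : Nat) => fun (e : Nat) => succ e) 0) 0)
  ~> fun (i : Nat) => elimNat (fun (d : Nat) => Nat) i (fun (ζ : Nat) => fun (j : Nat) => succ j) (elimNat (fun (ω : Nat) => Nat) 0 (fun (b : Nat) => fun (χ : Nat) => succ χ) 0)
  ~> fun (i : Nat) => elimNat (fun (d : Nat) => Nat) i (fun (ζ : Nat) => fun (j : Nat) => succ j) 0
  ~> fun (i : Nat) => i
the term's type:
  Nat -> Nat


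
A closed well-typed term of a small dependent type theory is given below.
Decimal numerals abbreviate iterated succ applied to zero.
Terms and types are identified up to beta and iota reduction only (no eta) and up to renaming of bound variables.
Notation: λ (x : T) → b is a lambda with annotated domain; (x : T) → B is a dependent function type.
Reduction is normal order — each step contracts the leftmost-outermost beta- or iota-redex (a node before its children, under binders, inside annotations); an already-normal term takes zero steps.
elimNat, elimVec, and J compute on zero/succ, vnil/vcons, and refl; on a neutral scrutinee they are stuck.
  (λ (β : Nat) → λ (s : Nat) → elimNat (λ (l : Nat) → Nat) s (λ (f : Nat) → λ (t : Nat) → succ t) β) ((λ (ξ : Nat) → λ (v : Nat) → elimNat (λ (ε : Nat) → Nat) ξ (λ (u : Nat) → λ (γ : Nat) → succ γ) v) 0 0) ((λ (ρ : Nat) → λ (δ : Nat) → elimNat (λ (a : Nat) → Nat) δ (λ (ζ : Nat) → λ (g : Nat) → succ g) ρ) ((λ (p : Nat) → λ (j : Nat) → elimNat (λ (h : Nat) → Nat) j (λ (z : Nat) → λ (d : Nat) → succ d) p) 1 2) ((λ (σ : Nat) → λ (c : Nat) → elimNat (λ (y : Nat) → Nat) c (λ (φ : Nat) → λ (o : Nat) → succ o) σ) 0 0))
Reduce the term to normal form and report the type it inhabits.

resulting normal form:
  3
the term's type:
  Nat
observation: the leftmost-outermost redex is a beta-redex, and normalization takes 27 steps.


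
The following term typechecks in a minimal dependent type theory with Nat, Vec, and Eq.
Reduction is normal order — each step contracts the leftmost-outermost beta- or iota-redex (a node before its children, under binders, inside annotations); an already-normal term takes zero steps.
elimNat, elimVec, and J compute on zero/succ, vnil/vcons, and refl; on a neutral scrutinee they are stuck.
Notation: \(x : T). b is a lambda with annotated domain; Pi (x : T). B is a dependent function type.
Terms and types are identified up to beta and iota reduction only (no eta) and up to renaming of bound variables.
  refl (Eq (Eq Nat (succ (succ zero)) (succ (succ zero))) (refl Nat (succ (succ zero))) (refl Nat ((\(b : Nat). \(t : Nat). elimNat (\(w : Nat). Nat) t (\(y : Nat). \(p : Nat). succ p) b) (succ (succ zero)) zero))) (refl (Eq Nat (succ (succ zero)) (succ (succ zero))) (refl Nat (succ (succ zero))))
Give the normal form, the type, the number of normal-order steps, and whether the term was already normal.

normal form:
  refl (Eq (Eq Nat (succ (succ zero)) (succ (succ zero))) (refl Nat (succ (succ zero))) (refl Nat (succ (succ zero)))) (refl (Eq Nat (succ (succ zero)) (succ (succ zero))) (refl Nat (succ (succ zero))))
inferred type:
  Eq (Eq (Eq Nat (succ (succ zero)) (succ (succ zero))) (refl Nat (succ (succ zero))) (refl Nat (succ (succ zero)))) (refl (Eq Nat (succ (succ zero)) (succ (succ zero))) (refl Nat (succ (succ zero)))) (refl (Eq Nat (succ (succ zero)) (succ (succ zero))) (refl Nat (succ (succ zero))))
normal-order step count: 9
started in normal form: no
first contracted redex: a beta-redex


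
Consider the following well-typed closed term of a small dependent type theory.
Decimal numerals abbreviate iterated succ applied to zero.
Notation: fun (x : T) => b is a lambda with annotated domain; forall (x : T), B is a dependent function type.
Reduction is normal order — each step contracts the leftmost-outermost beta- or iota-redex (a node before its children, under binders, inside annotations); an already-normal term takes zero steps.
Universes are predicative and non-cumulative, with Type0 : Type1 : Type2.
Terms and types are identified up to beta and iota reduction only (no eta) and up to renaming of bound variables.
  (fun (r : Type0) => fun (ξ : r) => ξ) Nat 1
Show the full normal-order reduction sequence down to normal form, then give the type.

normal-order reduction:
  (fun (r : Type0) => fun (ξ : r) => ξ) Nat 1
  ~> (fun (r : Nat) => r) 1
  ~> 1
inferred type:
  Nat


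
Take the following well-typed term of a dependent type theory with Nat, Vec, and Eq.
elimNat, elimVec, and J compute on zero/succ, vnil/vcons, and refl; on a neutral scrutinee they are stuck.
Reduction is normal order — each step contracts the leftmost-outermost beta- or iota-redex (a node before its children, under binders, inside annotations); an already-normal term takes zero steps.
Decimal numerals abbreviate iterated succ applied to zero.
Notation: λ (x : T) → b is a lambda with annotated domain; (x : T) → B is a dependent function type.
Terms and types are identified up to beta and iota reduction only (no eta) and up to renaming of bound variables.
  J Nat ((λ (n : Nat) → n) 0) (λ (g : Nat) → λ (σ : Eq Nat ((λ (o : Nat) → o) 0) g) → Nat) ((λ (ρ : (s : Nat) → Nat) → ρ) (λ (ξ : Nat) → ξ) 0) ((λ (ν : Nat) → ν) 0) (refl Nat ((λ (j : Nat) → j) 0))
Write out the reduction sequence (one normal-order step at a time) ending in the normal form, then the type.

normal-order reduction sequence:
  J Nat ((λ (n : Nat) → n) 0) (λ (g : Nat) → λ (σ : Eq Nat ((λ (o : Nat) → o) 0) g) → Nat) ((λ (ρ : (s : Nat) → Nat) → ρ) (λ (ξ : Nat) → ξ) 0) ((λ (ν : Nat) → ν) 0) (refl Nat ((λ (j : Nat) → j) 0))
  ~> (λ (n : (g : Nat) → Nat) → n) (λ (σ : Nat) → σ) 0
  ~> (λ (n : Nat) → n) 0
  ~> 0
inferred type:
  Nat


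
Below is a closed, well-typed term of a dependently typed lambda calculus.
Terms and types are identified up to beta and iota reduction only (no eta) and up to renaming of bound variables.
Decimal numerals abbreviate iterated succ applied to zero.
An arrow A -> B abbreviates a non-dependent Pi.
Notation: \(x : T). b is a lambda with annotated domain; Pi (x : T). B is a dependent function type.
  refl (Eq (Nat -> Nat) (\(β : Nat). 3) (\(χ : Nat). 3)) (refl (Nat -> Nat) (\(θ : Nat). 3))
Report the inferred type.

type:
  Eq (Eq (Nat -> Nat) (\(β : Nat). 3) (\(χ : Nat). 3)) (refl (Nat -> Nat) (\(θ : Nat). 3)) (refl (Nat -> Nat) (\(k : Nat). 3))


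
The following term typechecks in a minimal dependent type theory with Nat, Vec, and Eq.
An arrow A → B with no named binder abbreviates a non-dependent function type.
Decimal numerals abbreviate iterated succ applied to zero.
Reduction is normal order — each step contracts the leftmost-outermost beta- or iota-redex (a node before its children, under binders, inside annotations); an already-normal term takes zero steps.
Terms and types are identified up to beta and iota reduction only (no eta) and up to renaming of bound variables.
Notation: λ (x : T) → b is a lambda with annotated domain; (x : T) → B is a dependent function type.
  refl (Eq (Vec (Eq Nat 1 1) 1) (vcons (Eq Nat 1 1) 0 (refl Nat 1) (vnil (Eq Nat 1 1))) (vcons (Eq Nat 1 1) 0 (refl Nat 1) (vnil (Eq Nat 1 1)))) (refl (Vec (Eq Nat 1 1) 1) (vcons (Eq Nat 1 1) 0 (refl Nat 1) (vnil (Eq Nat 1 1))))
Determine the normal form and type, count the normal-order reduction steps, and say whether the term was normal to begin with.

resulting normal form:
  refl (Eq (Vec (Eq Nat 1 1) 1) (vcons (Eq Nat 1 1) 0 (refl Nat 1) (vnil (Eq Nat 1 1))) (vcons (Eq Nat 1 1) 0 (refl Nat 1) (vnil (Eq Nat 1 1)))) (refl (Vec (Eq Nat 1 1) 1) (vcons (Eq Nat 1 1) 0 (refl Nat 1) (vnil (Eq Nat 1 1))))
inferred type:
  Eq (Eq (Vec (Eq Nat 1 1) 1) (vcons (Eq Nat 1 1) 0 (refl Nat 1) (vnil (Eq Nat 1 1))) (vcons (Eq Nat 1 1) 0 (refl Nat 1) (vnil (Eq Nat 1 1)))) (refl (Vec (Eq Nat 1 1) 1) (vcons (Eq Nat 1 1) 0 (refl Nat 1) (vnil (Eq Nat 1 1)))) (refl (Vec (Eq Nat 1 1) 1) (vcons (Eq Nat 1 1) 0 (refl Nat 1) (vnil (Eq Nat 1 1))))
normal-order step count: 0
term was already normal: yes


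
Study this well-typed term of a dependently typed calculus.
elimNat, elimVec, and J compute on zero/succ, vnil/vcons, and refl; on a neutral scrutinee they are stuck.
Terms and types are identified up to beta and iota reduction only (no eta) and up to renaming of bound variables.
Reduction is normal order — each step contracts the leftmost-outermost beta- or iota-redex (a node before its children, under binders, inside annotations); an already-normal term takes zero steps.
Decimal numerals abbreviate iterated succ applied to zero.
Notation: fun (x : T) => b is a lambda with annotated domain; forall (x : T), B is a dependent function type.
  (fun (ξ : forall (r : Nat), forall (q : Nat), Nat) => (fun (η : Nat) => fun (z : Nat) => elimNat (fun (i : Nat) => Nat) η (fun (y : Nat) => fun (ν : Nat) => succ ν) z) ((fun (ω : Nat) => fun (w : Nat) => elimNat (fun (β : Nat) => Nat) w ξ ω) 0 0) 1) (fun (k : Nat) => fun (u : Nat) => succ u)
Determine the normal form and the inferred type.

reduced normal form:
  1
type:
  Nat
observation: 10 normal-order steps separate the term from its normal form.


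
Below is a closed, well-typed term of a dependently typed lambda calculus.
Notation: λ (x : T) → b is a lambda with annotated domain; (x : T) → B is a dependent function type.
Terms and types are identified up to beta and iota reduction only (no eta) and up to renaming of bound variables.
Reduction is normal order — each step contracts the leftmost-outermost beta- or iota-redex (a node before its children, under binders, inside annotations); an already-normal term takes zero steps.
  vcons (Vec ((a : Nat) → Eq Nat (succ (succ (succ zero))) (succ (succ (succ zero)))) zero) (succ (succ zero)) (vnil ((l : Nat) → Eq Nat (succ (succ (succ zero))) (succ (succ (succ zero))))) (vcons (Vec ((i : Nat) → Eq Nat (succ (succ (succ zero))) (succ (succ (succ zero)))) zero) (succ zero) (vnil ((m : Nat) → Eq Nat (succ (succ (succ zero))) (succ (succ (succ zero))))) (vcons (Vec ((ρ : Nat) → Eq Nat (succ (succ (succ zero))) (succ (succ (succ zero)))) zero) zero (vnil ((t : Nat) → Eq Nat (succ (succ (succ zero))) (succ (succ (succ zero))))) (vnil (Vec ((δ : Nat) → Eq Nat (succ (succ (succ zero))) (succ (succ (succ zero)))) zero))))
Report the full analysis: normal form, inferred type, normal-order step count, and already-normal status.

resulting normal form:
  vcons (Vec ((a : Nat) → Eq Nat (succ (succ (succ zero))) (succ (succ (succ zero)))) zero) (succ (succ zero)) (vnil ((l : Nat) → Eq Nat (succ (succ (succ zero))) (succ (succ (succ zero))))) (vcons (Vec ((i : Nat) → Eq Nat (succ (succ (succ zero))) (succ (succ (succ zero)))) zero) (succ zero) (vnil ((m : Nat) → Eq Nat (succ (succ (succ zero))) (succ (succ (succ zero))))) (vcons (Vec ((ρ : Nat) → Eq Nat (succ (succ (succ zero))) (succ (succ (succ zero)))) zero) zero (vnil ((t : Nat) → Eq Nat (succ (succ (succ zero))) (succ (succ (succ zero))))) (vnil (Vec ((δ : Nat) → Eq Nat (succ (succ (succ zero))) (succ (succ (succ zero)))) zero))))
the term's type:
  Vec (Vec ((a : Nat) → Eq Nat (succ (succ (succ zero))) (succ (succ (succ zero)))) zero) (succ (succ (succ zero)))
steps to reach normal form (normal order): 0
already normal: yes


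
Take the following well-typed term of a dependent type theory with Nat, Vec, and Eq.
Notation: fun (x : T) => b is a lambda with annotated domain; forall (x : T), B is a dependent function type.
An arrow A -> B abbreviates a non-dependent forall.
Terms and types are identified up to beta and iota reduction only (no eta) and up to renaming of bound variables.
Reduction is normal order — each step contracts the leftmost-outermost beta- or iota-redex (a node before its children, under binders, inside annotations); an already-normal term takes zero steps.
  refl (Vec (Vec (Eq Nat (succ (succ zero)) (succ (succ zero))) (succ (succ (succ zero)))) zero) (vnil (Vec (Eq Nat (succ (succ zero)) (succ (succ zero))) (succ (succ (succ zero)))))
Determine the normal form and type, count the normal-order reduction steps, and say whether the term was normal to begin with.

normal form:
  refl (Vec (Vec (Eq Nat (succ (succ zero)) (succ (succ zero))) (succ (succ (succ zero)))) zero) (vnil (Vec (Eq Nat (succ (succ zero)) (succ (succ zero))) (succ (succ (succ zero)))))
type:
  Eq (Vec (Vec (Eq Nat (succ (succ zero)) (succ (succ zero))) (succ (succ (succ zero)))) zero) (vnil (Vec (Eq Nat (succ (succ zero)) (succ (succ zero))) (succ (succ (succ zero))))) (vnil (Vec (Eq Nat (succ (succ zero)) (succ (succ zero))) (succ (succ (succ zero)))))
steps to reach normal form (normal order): 0
already normal: yes


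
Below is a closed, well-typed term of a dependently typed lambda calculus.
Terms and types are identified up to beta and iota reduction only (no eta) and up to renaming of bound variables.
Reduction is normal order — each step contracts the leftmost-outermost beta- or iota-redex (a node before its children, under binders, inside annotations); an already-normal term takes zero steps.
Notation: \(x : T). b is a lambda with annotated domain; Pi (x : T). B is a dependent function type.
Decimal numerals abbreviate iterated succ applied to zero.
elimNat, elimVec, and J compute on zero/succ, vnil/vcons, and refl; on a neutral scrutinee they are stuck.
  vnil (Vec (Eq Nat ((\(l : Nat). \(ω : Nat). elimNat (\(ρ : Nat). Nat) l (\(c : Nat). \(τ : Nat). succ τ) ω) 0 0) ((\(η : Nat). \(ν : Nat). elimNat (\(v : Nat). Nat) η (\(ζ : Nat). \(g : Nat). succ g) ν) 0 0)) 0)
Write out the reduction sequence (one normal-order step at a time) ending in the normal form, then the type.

reduction (normal order):
  vnil (Vec (Eq Nat ((\(l : Nat). \(ω : Nat). elimNat (\(ρ : Nat). Nat) l (\(c : Nat). \(τ : Nat). succ τ) ω) 0 0) ((\(η : Nat). \(ν : Nat). elimNat (\(v : Nat). Nat) η (\(ζ : Nat). \(g : Nat). succ g) ν) 0 0)) 0)
  ~> vnil (Vec (Eq Nat ((\(l : Nat). elimNat (\(ω : Nat). Nat) 0 (\(ρ : Nat). \(c : Nat). succ c) l) 0) ((\(τ : Nat). \(η : Nat). elimNat (\(ν : Nat). Nat) τ (\(v : Nat). \(ζ : Nat). succ ζ) η) 0 0)) 0)
  ~> vnil (Vec (Eq Nat (elimNat (\(l : Nat). Nat) 0 (\(ω : Nat). \(ρ : Nat). succ ρ) 0) ((\(c : Nat). \(τ : Nat). elimNat (\(η : Nat). Nat) c (\(ν : Nat). \(v : Nat). succ v) τ) 0 0)) 0)
  ~> vnil (Vec (Eq Nat 0 ((\(l : Nat). \(ω : Nat). elimNat (\(ρ : Nat). Nat) l (\(c : Nat). \(τ : Nat). succ τ) ω) 0 0)) 0)
  ~> vnil (Vec (Eq Nat 0 ((\(l : Nat). elimNat (\(ω : Nat). Nat) 0 (\(ρ : Nat). \(c : Nat). succ c) l) 0)) 0)
  ~> vnil (Vec (Eq Nat 0 (elimNat (\(l : Nat). Nat) 0 (\(ω : Nat). \(ρ : Nat). succ ρ) 0)) 0)
  ~> vnil (Vec (Eq Nat 0 0) 0)
inferred type:
  Vec (Vec (Eq Nat 0 0) 0) 0


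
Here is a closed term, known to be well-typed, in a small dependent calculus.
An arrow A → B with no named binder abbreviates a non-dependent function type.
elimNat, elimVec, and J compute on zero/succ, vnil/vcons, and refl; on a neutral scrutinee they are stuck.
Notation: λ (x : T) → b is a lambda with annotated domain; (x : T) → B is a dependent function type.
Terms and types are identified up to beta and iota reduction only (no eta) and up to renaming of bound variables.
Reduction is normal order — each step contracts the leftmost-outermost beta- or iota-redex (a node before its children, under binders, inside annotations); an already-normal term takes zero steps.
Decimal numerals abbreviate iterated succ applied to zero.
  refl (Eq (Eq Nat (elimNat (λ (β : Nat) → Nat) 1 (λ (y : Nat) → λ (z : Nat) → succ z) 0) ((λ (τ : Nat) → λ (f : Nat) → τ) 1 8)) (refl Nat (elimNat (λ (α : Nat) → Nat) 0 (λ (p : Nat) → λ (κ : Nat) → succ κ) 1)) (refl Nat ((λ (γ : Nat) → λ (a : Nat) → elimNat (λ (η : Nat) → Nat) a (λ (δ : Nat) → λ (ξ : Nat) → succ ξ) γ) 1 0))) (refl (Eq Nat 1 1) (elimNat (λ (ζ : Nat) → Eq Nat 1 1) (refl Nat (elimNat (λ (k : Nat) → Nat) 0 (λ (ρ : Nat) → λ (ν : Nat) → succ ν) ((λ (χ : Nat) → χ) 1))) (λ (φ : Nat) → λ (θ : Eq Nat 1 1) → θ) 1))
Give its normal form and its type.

normal form:
  refl (Eq (Eq Nat 1 1) (refl Nat 1) (refl Nat 1)) (refl (Eq Nat 1 1) (refl Nat 1))
type:
  Eq (Eq (Eq Nat 1 1) (refl Nat 1) (refl Nat 1)) (refl (Eq Nat 1 1) (refl Nat 1)) (refl (Eq Nat 1 1) (refl Nat 1))
observation: the term reaches its normal form after 22 normal-order steps.


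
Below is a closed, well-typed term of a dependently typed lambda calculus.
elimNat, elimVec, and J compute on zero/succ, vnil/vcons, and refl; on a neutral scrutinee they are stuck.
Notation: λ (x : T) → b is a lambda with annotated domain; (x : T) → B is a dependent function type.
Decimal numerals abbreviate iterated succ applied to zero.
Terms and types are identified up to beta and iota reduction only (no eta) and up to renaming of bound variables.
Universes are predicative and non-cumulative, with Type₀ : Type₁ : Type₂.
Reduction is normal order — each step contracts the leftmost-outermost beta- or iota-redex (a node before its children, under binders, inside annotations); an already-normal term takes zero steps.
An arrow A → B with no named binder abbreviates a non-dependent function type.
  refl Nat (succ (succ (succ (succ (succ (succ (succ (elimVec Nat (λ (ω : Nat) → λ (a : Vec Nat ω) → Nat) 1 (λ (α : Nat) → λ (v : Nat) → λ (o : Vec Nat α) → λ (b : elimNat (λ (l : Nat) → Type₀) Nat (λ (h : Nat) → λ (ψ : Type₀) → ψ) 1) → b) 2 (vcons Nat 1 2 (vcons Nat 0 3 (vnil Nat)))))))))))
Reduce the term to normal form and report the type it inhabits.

resulting normal form:
  refl Nat 8
type:
  Eq Nat 8 8
observation: 11 normal-order steps separate the term from its normal form.


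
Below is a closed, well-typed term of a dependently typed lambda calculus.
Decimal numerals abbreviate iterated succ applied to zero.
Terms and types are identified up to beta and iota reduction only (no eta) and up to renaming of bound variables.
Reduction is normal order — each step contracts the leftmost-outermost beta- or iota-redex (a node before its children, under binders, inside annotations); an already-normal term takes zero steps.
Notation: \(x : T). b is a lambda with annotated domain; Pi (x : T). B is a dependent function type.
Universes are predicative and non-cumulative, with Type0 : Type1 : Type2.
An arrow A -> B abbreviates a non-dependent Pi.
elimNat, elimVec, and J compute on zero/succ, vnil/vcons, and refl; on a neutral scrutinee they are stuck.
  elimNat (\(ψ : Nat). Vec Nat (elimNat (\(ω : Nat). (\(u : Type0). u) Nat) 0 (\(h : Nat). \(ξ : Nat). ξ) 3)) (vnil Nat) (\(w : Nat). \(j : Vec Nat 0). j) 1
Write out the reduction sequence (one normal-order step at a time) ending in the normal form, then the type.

normal-order reduction:
  elimNat (\(ψ : Nat). Vec Nat (elimNat (\(ω : Nat). (\(u : Type0). u) Nat) 0 (\(h : Nat). \(ξ : Nat). ξ) 3)) (vnil Nat) (\(w : Nat). \(j : Vec Nat 0). j) 1
  ~> (\(ψ : Nat). \(ω : Vec Nat 0). ω) 0 (elimNat (\(u : Nat). Vec Nat (elimNat (\(h : Nat). (\(ξ : Type0). ξ) Nat) 0 (\(w : Nat). \(j : Nat). j) 3)) (vnil Nat) (\(l : Nat). \(y : Vec Nat 0). y) 0)
  ~> (\(ψ : Vec Nat 0). ψ) (elimNat (\(ω : Nat). Vec Nat (elimNat (\(u : Nat). (\(h : Type0). h) Nat) 0 (\(ξ : Nat). \(w : Nat). w) 3)) (vnil Nat) (\(j : Nat). \(l : Vec Nat 0). l) 0)
  ~> elimNat (\(ψ : Nat). Vec Nat (elimNat (\(ω : Nat). (\(u : Type0). u) Nat) 0 (\(h : Nat). \(ξ : Nat). ξ) 3)) (vnil Nat) (\(w : Nat). \(j : Vec Nat 0). j) 0
  ~> vnil Nat
the term's type:
  Vec Nat 0


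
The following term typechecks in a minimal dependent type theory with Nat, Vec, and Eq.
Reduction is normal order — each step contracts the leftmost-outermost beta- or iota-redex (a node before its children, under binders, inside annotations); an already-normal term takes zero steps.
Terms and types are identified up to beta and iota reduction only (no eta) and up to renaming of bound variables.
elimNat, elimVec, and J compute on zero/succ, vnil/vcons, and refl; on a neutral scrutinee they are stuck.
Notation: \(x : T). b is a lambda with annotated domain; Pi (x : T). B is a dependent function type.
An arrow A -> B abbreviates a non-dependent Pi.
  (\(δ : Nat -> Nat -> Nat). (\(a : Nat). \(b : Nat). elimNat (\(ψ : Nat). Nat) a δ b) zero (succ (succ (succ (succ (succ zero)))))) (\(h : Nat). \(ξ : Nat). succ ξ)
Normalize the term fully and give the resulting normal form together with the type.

normal form:
  succ (succ (succ (succ (succ zero))))
type:
  Nat


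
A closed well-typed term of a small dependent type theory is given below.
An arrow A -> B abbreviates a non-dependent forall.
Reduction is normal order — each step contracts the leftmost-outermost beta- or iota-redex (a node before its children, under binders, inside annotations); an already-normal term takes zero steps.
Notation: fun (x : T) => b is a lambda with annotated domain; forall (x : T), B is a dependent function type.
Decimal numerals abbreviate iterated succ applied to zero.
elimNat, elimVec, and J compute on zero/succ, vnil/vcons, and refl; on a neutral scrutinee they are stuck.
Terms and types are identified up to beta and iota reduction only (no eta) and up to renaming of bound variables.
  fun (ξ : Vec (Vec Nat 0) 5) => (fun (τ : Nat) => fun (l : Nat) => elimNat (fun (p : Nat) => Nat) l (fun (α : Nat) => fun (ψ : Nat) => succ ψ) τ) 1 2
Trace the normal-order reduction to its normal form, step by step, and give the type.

normal-order reduction sequence:
  fun (ξ : Vec (Vec Nat 0) 5) => (fun (τ : Nat) => fun (l : Nat) => elimNat (fun (p : Nat) => Nat) l (fun (α : Nat) => fun (ψ : Nat) => succ ψ) τ) 1 2
  ~> fun (ξ : Vec (Vec Nat 0) 5) => (fun (τ : Nat) => elimNat (fun (l : Nat) => Nat) τ (fun (p : Nat) => fun (α : Nat) => succ α) 1) 2
  ~> fun (ξ : Vec (Vec Nat 0) 5) => elimNat (fun (τ : Nat) => Nat) 2 (fun (l : Nat) => fun (p : Nat) => succ p) 1
  ~> fun (ξ : Vec (Vec Nat 0) 5) => (fun (τ : Nat) => fun (l : Nat) => succ l) 0 (elimNat (fun (p : Nat) => Nat) 2 (fun (α : Nat) => fun (ψ : Nat) => succ ψ) 0)
  ~> fun (ξ : Vec (Vec Nat 0) 5) => (fun (τ : Nat) => succ τ) (elimNat (fun (l : Nat) => Nat) 2 (fun (p : Nat) => fun (α : Nat) => succ α) 0)
  ~> fun (ξ : Vec (Vec Nat 0) 5) => succ (elimNat (fun (τ : Nat) => Nat) 2 (fun (l : Nat) => fun (p : Nat) => succ p) 0)
  ~> fun (ξ : Vec (Vec Nat 0) 5) => 3
type:
  Vec (Vec Nat 0) 5 -> Nat


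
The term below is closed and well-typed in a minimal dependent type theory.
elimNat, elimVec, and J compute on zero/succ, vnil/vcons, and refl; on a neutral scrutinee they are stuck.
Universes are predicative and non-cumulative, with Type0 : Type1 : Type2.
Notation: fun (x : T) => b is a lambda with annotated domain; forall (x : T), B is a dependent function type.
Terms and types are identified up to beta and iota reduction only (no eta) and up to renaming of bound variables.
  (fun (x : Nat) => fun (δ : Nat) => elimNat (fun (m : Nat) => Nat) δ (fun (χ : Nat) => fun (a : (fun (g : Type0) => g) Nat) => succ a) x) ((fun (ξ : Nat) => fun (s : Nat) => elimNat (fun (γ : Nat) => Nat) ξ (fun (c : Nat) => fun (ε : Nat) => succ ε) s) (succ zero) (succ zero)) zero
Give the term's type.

the term's type:
  Nat


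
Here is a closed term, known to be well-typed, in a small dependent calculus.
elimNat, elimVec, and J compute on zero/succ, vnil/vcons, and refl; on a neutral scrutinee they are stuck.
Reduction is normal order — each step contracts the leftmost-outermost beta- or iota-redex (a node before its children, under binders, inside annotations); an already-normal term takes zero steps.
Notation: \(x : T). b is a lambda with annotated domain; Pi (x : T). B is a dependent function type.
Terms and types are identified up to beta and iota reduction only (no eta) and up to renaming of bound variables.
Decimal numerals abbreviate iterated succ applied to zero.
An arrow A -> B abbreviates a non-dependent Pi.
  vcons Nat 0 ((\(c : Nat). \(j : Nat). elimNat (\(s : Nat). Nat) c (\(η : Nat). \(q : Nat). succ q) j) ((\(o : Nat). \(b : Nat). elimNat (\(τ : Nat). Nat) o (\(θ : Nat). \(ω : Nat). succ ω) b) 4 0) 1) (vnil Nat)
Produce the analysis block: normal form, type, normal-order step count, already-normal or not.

resulting normal form:
  vcons Nat 0 5 (vnil Nat)
the term's type:
  Vec Nat 1
steps to reach normal form (normal order): 9
already normal: no
first redex: a beta-redex


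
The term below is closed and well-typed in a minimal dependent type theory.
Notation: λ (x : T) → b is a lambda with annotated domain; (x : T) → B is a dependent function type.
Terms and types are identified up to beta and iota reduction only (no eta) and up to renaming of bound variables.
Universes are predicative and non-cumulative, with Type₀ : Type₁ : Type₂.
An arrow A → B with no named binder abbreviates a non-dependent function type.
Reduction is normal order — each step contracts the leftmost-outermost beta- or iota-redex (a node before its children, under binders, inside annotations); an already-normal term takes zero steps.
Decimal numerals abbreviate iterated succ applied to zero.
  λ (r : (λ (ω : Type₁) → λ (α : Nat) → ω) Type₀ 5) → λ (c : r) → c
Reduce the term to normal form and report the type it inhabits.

resulting normal form:
  λ (r : Type₀) → λ (ω : r) → ω
the term's type:
  (r : Type₀) → r → r
observation: contracting a beta-redex first, the term normalizes in 2 steps.


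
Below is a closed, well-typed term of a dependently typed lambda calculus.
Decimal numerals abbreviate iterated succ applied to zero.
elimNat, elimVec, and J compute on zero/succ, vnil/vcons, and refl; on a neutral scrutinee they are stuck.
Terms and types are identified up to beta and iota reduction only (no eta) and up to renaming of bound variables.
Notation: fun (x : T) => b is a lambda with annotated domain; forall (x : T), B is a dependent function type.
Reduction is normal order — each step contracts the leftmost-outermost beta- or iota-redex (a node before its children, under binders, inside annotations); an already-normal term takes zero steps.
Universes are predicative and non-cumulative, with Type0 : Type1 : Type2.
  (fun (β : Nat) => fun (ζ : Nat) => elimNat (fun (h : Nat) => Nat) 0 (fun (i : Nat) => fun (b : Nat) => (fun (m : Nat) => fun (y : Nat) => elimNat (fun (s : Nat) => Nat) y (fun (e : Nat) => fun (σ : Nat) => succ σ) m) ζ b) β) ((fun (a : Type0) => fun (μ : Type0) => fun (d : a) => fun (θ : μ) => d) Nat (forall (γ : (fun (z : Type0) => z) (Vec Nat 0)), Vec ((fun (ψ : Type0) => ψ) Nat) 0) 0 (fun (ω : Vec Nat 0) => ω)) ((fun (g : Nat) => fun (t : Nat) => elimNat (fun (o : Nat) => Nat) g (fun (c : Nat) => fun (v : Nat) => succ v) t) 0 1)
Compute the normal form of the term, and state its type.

reduced normal form:
  0
type:
  Nat
observation: normalization takes exactly 19 steps under the normal-order strategy.


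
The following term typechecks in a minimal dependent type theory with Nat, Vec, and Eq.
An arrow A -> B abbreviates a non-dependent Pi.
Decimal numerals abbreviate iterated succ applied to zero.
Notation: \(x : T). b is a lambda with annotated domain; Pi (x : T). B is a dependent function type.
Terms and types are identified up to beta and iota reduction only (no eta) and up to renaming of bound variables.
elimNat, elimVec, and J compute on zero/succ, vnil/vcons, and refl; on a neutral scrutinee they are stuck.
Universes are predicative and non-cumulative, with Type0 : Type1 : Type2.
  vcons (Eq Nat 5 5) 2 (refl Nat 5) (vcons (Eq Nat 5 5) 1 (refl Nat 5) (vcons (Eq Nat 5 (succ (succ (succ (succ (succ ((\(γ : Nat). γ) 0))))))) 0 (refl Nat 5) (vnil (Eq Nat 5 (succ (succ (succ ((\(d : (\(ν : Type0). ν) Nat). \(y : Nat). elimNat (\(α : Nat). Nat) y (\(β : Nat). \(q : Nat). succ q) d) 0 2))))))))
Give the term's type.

type:
  Vec (Eq Nat 5 5) 3
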